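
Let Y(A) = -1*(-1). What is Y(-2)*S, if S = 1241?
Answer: 1241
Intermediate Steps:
Y(A) = 1
Y(-2)*S = 1*1241 = 1241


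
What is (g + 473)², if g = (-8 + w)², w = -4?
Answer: 380689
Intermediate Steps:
g = 144 (g = (-8 - 4)² = (-12)² = 144)
(g + 473)² = (144 + 473)² = 617² = 380689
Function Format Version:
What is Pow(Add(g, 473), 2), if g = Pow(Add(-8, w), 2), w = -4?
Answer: 380689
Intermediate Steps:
g = 144 (g = Pow(Add(-8, -4), 2) = Pow(-12, 2) = 144)
Pow(Add(g, 473), 2) = Pow(Add(144, 473), 2) = Pow(617, 2) = 380689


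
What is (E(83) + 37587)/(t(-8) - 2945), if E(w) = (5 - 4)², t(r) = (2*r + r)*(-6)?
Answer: -37588/2801 ≈ -13.419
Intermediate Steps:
t(r) = -18*r (t(r) = (3*r)*(-6) = -18*r)
E(w) = 1 (E(w) = 1² = 1)
(E(83) + 37587)/(t(-8) - 2945) = (1 + 37587)/(-18*(-8) - 2945) = 37588/(144 - 2945) = 37588/(-2801) = 37588*(-1/2801) = -37588/2801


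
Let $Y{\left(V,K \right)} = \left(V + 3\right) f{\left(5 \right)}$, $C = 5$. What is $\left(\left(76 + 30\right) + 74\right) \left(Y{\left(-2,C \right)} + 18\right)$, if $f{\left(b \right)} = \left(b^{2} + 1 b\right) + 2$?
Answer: $9000$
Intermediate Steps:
$f{\left(b \right)} = 2 + b + b^{2}$ ($f{\left(b \right)} = \left(b^{2} + b\right) + 2 = \left(b + b^{2}\right) + 2 = 2 + b + b^{2}$)
$Y{\left(V,K \right)} = 96 + 32 V$ ($Y{\left(V,K \right)} = \left(V + 3\right) \left(2 + 5 + 5^{2}\right) = \left(3 + V\right) \left(2 + 5 + 25\right) = \left(3 + V\right) 32 = 96 + 32 V$)
$\left(\left(76 + 30\right) + 74\right) \left(Y{\left(-2,C \right)} + 18\right) = \left(\left(76 + 30\right) + 74\right) \left(\left(96 + 32 \left(-2\right)\right) + 18\right) = \left(106 + 74\right) \left(\left(96 - 64\right) + 18\right) = 180 \left(32 + 18\right) = 180 \cdot 50 = 9000$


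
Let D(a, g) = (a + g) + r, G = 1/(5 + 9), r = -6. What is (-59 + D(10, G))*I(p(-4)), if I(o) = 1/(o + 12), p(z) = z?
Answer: -769/112 ≈ -6.8661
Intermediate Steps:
G = 1/14 ≈ 0.071429
D(a, g) = -6 + a + g (D(a, g) = (a + g) - 6 = -6 + a + g)
I(o) = 1/(12 + o)
(-59 + D(10, G))*I(p(-4)) = (-59 + (-6 + 10 + 1/14))/(12 - 4) = (-59 + 57/14)/8 = -769/14*⅛ = -769/112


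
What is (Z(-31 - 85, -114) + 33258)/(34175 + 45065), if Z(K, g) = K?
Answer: 16571/39620 ≈ 0.41825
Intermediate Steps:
(Z(-31 - 85, -114) + 33258)/(34175 + 45065) = ((-31 - 85) + 33258)/(34175 + 45065) = (-116 + 33258)/79240 = 33142*(1/79240) = 16571/39620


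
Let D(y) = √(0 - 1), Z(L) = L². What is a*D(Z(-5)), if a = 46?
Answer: 46*I ≈ 46.0*I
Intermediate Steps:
D(y) = I (D(y) = √(-1) = I)
a*D(Z(-5)) = 46*I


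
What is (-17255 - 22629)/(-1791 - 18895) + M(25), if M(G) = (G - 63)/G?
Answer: 105516/258575 ≈ 0.40807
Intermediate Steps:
M(G) = (-63 + G)/G
(-17255 - 22629)/(-1791 - 18895) + M(25) = (-17255 - 22629)/(-1791 - 18895) + (-63 + 25)/25 = -39884/(-20686) + (1/25)*(-38) = -39884*(-1/20686) - 38/25 = 19942/10343 - 38/25 = 105516/258575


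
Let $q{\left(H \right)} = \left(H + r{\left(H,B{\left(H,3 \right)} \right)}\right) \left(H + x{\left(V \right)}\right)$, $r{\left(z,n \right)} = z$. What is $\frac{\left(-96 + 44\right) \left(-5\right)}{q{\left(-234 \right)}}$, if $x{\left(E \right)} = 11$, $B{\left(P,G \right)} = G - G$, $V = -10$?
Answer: $\frac{5}{2007} \approx 0.0024913$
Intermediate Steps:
$B{\left(P,G \right)} = 0$
$q{\left(H \right)} = 2 H \left(11 + H\right)$ ($q{\left(H \right)} = \left(H + H\right) \left(H + 11\right) = 2 H \left(11 + H\right)$)
$\frac{\left(-96 + 44\right) \left(-5\right)}{q{\left(-234 \right)}} = \frac{\left(-96 + 44\right) \left(-5\right)}{2 \left(-234\right) \left(11 - 234\right)} = \frac{\left(-52\right) \left(-5\right)}{2 \left(-234\right) \left(-223\right)} = \frac{260}{104364} = 260 \cdot \frac{1}{104364} = \frac{5}{2007}$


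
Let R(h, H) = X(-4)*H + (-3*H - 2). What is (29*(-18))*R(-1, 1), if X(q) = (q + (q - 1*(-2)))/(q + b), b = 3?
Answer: -522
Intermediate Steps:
X(q) = (2 + 2*q)/(3 + q) (X(q) = (q + (q - 1*(-2)))/(q + 3) = (q + (q + 2))/(3 + q) = (q + (2 + q))/(3 + q) = (2 + 2*q)/(3 + q))
R(h, H) = -2 + 3*H (R(h, H) = (2*(1 - 4)/(3 - 4))*H + (-3*H - 2) = (2*(-3)/(-1))*H + (-2 - 3*H) = (2*(-1)*(-3))*H + (-2 - 3*H) = 6*H + (-2 - 3*H) = -2 + 3*H)
(29*(-18))*R(-1, 1) = (29*(-18))*(-2 + 3*1) = -522*(-2 + 3) = -522*1 = -522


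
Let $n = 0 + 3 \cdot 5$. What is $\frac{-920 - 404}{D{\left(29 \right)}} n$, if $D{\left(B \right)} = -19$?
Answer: $\frac{19860}{19} \approx 1045.3$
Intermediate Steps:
$n = 15$ ($n = 0 + 15 = 15$)
$\frac{-920 - 404}{D{\left(29 \right)}} n = \frac{-920 - 404}{-19} \cdot 15 = \left(-920 - 404\right) \left(- \frac{1}{19}\right) 15 = \left(-1324\right) \left(- \frac{1}{19}\right) 15 = \frac{1324}{19} \cdot 15 = \frac{19860}{19}$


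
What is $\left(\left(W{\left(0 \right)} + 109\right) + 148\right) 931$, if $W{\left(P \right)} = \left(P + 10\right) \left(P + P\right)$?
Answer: $239267$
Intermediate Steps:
$W{\left(P \right)} = 2 P \left(10 + P\right)$ ($W{\left(P \right)} = \left(10 + P\right) 2 P = 2 P \left(10 + P\right)$)
$\left(\left(W{\left(0 \right)} + 109\right) + 148\right) 931 = \left(\left(2 \cdot 0 \left(10 + 0\right) + 109\right) + 148\right) 931 = \left(\left(2 \cdot 0 \cdot 10 + 109\right) + 148\right) 931 = \left(\left(0 + 109\right) + 148\right) 931 = \left(109 + 148\right) 931 = 257 \cdot 931 = 239267$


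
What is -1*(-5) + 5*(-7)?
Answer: -30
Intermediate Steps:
-1*(-5) + 5*(-7) = 5 - 35 = -30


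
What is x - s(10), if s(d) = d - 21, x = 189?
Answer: 200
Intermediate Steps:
s(d) = -21 + d
x - s(10) = 189 - (-21 + 10) = 189 - 1*(-11) = 189 + 11 = 200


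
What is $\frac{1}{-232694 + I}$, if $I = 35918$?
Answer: $- \frac{1}{196776} \approx -5.0819 \cdot 10^{-6}$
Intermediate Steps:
$\frac{1}{-232694 + I} = \frac{1}{-232694 + 35918} = \frac{1}{-196776} = - \frac{1}{196776}$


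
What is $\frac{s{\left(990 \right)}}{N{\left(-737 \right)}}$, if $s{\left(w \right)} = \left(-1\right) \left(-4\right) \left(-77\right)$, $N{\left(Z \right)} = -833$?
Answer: $\frac{44}{119} \approx 0.36975$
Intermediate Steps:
$s{\left(w \right)} = -308$ ($s{\left(w \right)} = 4 \left(-77\right) = -308$)
$\frac{s{\left(990 \right)}}{N{\left(-737 \right)}} = - \frac{308}{-833} = \left(-308\right) \left(- \frac{1}{833}\right) = \frac{44}{119}$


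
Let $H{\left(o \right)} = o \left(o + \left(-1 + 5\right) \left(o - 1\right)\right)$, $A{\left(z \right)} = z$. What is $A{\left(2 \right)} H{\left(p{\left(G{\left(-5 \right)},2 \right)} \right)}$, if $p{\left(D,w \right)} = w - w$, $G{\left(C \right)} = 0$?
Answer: $0$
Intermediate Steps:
$p{\left(D,w \right)} = 0$
$H{\left(o \right)} = o \left(-4 + 5 o\right)$ ($H{\left(o \right)} = o \left(o + 4 \left(-1 + o\right)\right) = o \left(o + \left(-4 + 4 o\right)\right) = o \left(-4 + 5 o\right)$)
$A{\left(2 \right)} H{\left(p{\left(G{\left(-5 \right)},2 \right)} \right)} = 2 \cdot 0 \left(-4 + 5 \cdot 0\right) = 2 \cdot 0 \left(-4 + 0\right) = 2 \cdot 0 \left(-4\right) = 2 \cdot 0 = 0$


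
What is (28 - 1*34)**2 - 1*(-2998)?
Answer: 3034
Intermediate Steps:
(28 - 1*34)**2 - 1*(-2998) = (28 - 34)**2 + 2998 = (-6)**2 + 2998 = 36 + 2998 = 3034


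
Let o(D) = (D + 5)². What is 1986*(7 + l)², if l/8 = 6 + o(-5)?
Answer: 6007650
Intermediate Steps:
o(D) = (5 + D)²
l = 48 (l = 8*(6 + (5 - 5)²) = 8*(6 + 0²) = 8*(6 + 0) = 8*6 = 48)
1986*(7 + l)² = 1986*(7 + 48)² = 1986*55² = 1986*3025 = 6007650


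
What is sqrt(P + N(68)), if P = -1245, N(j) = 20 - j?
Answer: I*sqrt(1293) ≈ 35.958*I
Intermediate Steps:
sqrt(P + N(68)) = sqrt(-1245 + (20 - 1*68)) = sqrt(-1245 + (20 - 68)) = sqrt(-1245 - 48) = sqrt(-1293) = I*sqrt(1293)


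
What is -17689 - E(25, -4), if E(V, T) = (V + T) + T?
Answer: -17706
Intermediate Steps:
E(V, T) = V + 2*T (E(V, T) = (T + V) + T = V + 2*T)
-17689 - E(25, -4) = -17689 - (25 + 2*(-4)) = -17689 - (25 - 8) = -17689 - 1*17 = -17689 - 17 = -17706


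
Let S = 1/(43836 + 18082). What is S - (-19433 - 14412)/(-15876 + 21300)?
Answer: 1047810067/167921616 ≈ 6.2399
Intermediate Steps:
S = 1/61918 ≈ 1.6150e-5
S - (-19433 - 14412)/(-15876 + 21300) = 1/61918 - (-19433 - 14412)/(-15876 + 21300) = 1/61918 - (-33845)/5424 = 1/61918 - 1*(-33845/5424) = 1/61918 + 33845/5424 = 1047810067/167921616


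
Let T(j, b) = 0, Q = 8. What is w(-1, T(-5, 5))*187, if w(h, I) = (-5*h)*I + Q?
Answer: 1496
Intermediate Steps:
w(h, I) = 8 - 5*I*h (w(h, I) = (-5*h)*I + 8 = -5*I*h + 8 = 8 - 5*I*h)
w(-1, T(-5, 5))*187 = (8 - 5*0*(-1))*187 = (8 + 0)*187 = 8*187 = 1496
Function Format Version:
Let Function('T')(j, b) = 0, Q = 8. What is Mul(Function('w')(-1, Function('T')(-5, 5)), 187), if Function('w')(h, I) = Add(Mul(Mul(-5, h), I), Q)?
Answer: 1496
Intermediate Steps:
Function('w')(h, I) = Add(8, Mul(-5, I, h)) (Function('w')(h, I) = Add(Mul(Mul(-5, h), I), 8) = Add(Mul(-5, I, h), 8) = Add(8, Mul(-5, I, h)))
Mul(Function('w')(-1, Function('T')(-5, 5)), 187) = Mul(Add(8, Mul(-5, 0, -1)), 187) = Mul(Add(8, 0), 187) = Mul(8, 187) = 1496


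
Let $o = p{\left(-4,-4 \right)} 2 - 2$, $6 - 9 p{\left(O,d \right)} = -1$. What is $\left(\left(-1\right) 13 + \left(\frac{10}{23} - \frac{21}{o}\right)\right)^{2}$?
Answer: $\frac{10182481}{8464} \approx 1203.0$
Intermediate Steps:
$p{\left(O,d \right)} = \frac{7}{9}$ ($p{\left(O,d \right)} = \frac{2}{3} - - \frac{1}{9} = \frac{2}{3} + \frac{1}{9} = \frac{7}{9}$)
$o = - \frac{4}{9}$ ($o = \frac{7}{9} \cdot 2 - 2 = \frac{14}{9} - 2 = - \frac{4}{9} \approx -0.44444$)
$\left(\left(-1\right) 13 + \left(\frac{10}{23} - \frac{21}{o}\right)\right)^{2} = \left(\left(-1\right) 13 + \left(\frac{10}{23} - \frac{21}{- \frac{4}{9}}\right)\right)^{2} = \left(-13 + \left(10 \cdot \frac{1}{23} - - \frac{189}{4}\right)\right)^{2} = \left(-13 + \left(\frac{10}{23} + \frac{189}{4}\right)\right)^{2} = \left(-13 + \frac{4387}{92}\right)^{2} = \left(\frac{3191}{92}\right)^{2} = \frac{10182481}{8464}$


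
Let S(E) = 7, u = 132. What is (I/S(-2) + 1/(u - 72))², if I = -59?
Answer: 12482089/176400 ≈ 70.760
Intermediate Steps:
(I/S(-2) + 1/(u - 72))² = (-59/7 + 1/(132 - 72))² = (-59*⅐ + 1/60)² = (-59/7 + 1/60)² = (-3533/420)² = 12482089/176400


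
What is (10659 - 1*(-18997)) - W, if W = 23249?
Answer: 6407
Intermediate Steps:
(10659 - 1*(-18997)) - W = (10659 - 1*(-18997)) - 1*23249 = (10659 + 18997) - 23249 = 29656 - 23249 = 6407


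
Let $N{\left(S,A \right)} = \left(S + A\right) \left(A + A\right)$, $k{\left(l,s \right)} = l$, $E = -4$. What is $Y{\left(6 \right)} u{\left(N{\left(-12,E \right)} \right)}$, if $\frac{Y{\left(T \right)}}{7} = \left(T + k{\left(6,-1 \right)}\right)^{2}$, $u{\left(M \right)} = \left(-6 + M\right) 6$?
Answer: $737856$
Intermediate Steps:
$N{\left(S,A \right)} = 2 A \left(A + S\right)$ ($N{\left(S,A \right)} = \left(A + S\right) 2 A = 2 A \left(A + S\right)$)
$u{\left(M \right)} = -36 + 6 M$
$Y{\left(T \right)} = 7 \left(6 + T\right)^{2}$ ($Y{\left(T \right)} = 7 \left(T + 6\right)^{2} = 7 \left(6 + T\right)^{2}$)
$Y{\left(6 \right)} u{\left(N{\left(-12,E \right)} \right)} = 7 \left(6 + 6\right)^{2} \left(-36 + 6 \cdot 2 \left(-4\right) \left(-4 - 12\right)\right) = 7 \cdot 12^{2} \left(-36 + 6 \cdot 2 \left(-4\right) \left(-16\right)\right) = 7 \cdot 144 \left(-36 + 6 \cdot 128\right) = 1008 \left(-36 + 768\right) = 1008 \cdot 732 = 737856$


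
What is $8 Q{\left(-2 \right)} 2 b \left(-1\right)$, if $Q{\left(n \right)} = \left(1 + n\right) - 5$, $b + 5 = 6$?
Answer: $96$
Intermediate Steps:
$b = 1$ ($b = -5 + 6 = 1$)
$Q{\left(n \right)} = -4 + n$
$8 Q{\left(-2 \right)} 2 b \left(-1\right) = 8 \left(-4 - 2\right) 2 \cdot 1 \left(-1\right) = 8 \left(-6\right) 2 \left(-1\right) = \left(-48\right) \left(-2\right) = 96$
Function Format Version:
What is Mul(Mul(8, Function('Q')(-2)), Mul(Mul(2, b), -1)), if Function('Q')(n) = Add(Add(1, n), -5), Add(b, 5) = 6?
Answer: 96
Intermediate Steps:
b = 1 (b = Add(-5, 6) = 1)
Function('Q')(n) = Add(-4, n)
Mul(Mul(8, Function('Q')(-2)), Mul(Mul(2, b), -1)) = Mul(Mul(8, Add(-4, -2)), Mul(Mul(2, 1), -1)) = Mul(Mul(8, -6), Mul(2, -1)) = Mul(-48, -2) = 96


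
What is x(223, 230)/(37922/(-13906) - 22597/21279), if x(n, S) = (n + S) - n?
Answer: -3402916401/56058806 ≈ -60.703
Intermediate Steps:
x(n, S) = S (x(n, S) = (S + n) - n = S)
x(223, 230)/(37922/(-13906) - 22597/21279) = 230/(37922/(-13906) - 22597/21279) = 230/(37922*(-1/13906) - 22597*1/21279) = 230/(-18961/6953 - 22597/21279) = 230/(-560588060/147952887) = 230*(-147952887/560588060) = -3402916401/56058806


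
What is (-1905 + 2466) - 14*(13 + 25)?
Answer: 29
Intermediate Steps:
(-1905 + 2466) - 14*(13 + 25) = 561 - 14*38 = 561 - 532 = 29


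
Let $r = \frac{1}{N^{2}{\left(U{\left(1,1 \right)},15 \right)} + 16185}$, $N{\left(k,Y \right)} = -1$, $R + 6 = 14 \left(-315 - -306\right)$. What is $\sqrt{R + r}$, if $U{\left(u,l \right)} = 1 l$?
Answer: $\frac{41 i \sqrt{20572406}}{16186} \approx 11.489 i$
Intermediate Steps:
$U{\left(u,l \right)} = l$
$R = -132$ ($R = -6 + 14 \left(-315 - -306\right) = -6 + 14 \left(-315 + 306\right) = -6 + 14 \left(-9\right) = -6 - 126 = -132$)
$r = \frac{1}{16186}$ ($r = \frac{1}{\left(-1\right)^{2} + 16185} = \frac{1}{1 + 16185} = \frac{1}{16186} \approx 6.1782 \cdot 10^{-5}$)
$\sqrt{R + r} = \sqrt{-132 + \frac{1}{16186}} = \sqrt{- \frac{2136551}{16186}} = \frac{41 i \sqrt{20572406}}{16186}$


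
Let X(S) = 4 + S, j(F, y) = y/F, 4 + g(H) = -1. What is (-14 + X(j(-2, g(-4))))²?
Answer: 225/4 ≈ 56.250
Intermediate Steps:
g(H) = -5 (g(H) = -4 - 1 = -5)
(-14 + X(j(-2, g(-4))))² = (-14 + (4 - 5/(-2)))² = (-14 + (4 - 5*(-½)))² = (-14 + (4 + 5/2))² = (-14 + 13/2)² = (-15/2)² = 225/4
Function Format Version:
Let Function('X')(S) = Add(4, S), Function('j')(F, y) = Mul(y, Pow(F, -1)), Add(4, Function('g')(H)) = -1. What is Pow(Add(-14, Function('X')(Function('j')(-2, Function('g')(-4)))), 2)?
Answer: Rational(225, 4) ≈ 56.250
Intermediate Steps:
Function('g')(H) = -5 (Function('g')(H) = Add(-4, -1) = -5)
Pow(Add(-14, Function('X')(Function('j')(-2, Function('g')(-4)))), 2) = Pow(Add(-14, Add(4, Mul(-5, Pow(-2, -1)))), 2) = Pow(Add(-14, Add(4, Mul(-5, Rational(-1, 2)))), 2) = Pow(Add(-14, Add(4, Rational(5, 2))), 2) = Pow(Add(-14, Rational(13, 2)), 2) = Pow(Rational(-15, 2), 2) = Rational(225, 4)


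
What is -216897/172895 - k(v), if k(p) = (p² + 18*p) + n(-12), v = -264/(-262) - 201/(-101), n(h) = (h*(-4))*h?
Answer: 15490590704176818/30266888220095 ≈ 511.80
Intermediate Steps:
n(h) = -4*h² (n(h) = (-4*h)*h = -4*h²)
v = 39663/13231 (v = -264*(-1/262) - 201*(-1/101) = 132/131 + 201/101 = 39663/13231 ≈ 2.9977)
k(p) = -576 + p² + 18*p (k(p) = (p² + 18*p) - 4*(-12)² = (p² + 18*p) - 4*144 = (p² + 18*p) - 576 = -576 + p² + 18*p)
-216897/172895 - k(v) = -216897/172895 - (-576 + (39663/13231)² + 18*(39663/13231)) = -216897*1/172895 - (-576 + 1573153569/175059361 + 713934/13231) = -216897/172895 - 1*(-89814977613/175059361) = -216897/172895 + 89814977613/175059361 = 15490590704176818/30266888220095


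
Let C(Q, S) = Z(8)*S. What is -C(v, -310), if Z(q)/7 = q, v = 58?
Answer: 17360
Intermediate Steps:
Z(q) = 7*q
C(Q, S) = 56*S (C(Q, S) = (7*8)*S = 56*S)
-C(v, -310) = -56*(-310) = -1*(-17360) = 17360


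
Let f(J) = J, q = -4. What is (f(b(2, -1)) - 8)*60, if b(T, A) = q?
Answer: -720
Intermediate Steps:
b(T, A) = -4
(f(b(2, -1)) - 8)*60 = (-4 - 8)*60 = -12*60 = -720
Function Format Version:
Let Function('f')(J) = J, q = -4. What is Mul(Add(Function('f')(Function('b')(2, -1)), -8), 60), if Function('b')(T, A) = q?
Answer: -720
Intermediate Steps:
Function('b')(T, A) = -4
Mul(Add(Function('f')(Function('b')(2, -1)), -8), 60) = Mul(Add(-4, -8), 60) = Mul(-12, 60) = -720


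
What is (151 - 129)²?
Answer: 484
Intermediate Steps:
(151 - 129)² = 22² = 484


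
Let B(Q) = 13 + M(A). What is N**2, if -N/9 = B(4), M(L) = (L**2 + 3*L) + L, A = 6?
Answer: 431649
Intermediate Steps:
M(L) = L**2 + 4*L
B(Q) = 73 (B(Q) = 13 + 6*(4 + 6) = 13 + 6*10 = 13 + 60 = 73)
N = -657 (N = -9*73 = -657)
N**2 = (-657)**2 = 431649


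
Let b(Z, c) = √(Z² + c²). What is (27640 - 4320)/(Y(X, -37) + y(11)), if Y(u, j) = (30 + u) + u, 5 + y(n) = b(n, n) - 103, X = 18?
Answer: -489720/761 - 128260*√2/761 ≈ -881.88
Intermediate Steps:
y(n) = -108 + √2*√(n²) (y(n) = -5 + (√(n² + n²) - 103) = -5 + (√(2*n²) - 103) = -5 + (√2*√(n²) - 103) = -5 + (-103 + √2*√(n²)) = -108 + √2*√(n²))
Y(u, j) = 30 + 2*u
(27640 - 4320)/(Y(X, -37) + y(11)) = (27640 - 4320)/((30 + 2*18) + (-108 + √2*√(11²))) = 23320/((30 + 36) + (-108 + √2*√121)) = 23320/(66 + (-108 + √2*11)) = 23320/(66 + (-108 + 11*√2)) = 23320/(-42 + 11*√2)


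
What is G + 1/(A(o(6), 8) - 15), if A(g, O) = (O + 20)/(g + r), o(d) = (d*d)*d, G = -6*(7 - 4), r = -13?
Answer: -7787/431 ≈ -18.067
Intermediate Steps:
G = -18 (G = -6*3 = -18)
o(d) = d³ (o(d) = d²*d = d³)
A(g, O) = (20 + O)/(-13 + g) (A(g, O) = (O + 20)/(g - 13) = (20 + O)/(-13 + g))
G + 1/(A(o(6), 8) - 15) = -18 + 1/((20 + 8)/(-13 + 6³) - 15) = -18 + 1/(28/(-13 + 216) - 15) = -18 + 1/(28/203 - 15) = -18 + 1/((1/203)*28 - 15) = -18 + 1/(4/29 - 15) = -18 + 1/(-431/29) = -18 - 29/431 = -7787/431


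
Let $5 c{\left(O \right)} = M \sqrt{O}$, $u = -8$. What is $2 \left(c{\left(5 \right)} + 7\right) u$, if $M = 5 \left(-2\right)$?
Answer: $-112 + 32 \sqrt{5} \approx -40.446$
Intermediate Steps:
$M = -10$
$c{\left(O \right)} = - 2 \sqrt{O}$ ($c{\left(O \right)} = \frac{\left(-10\right) \sqrt{O}}{5} = - 2 \sqrt{O}$)
$2 \left(c{\left(5 \right)} + 7\right) u = 2 \left(- 2 \sqrt{5} + 7\right) \left(-8\right) = 2 \left(7 - 2 \sqrt{5}\right) \left(-8\right) = \left(14 - 4 \sqrt{5}\right) \left(-8\right) = -112 + 32 \sqrt{5}$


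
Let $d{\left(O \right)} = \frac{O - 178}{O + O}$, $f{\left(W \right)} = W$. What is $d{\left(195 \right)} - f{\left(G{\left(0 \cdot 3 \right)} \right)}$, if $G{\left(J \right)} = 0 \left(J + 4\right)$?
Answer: $\frac{17}{390} \approx 0.04359$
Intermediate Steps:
$G{\left(J \right)} = 0$ ($G{\left(J \right)} = 0 \left(4 + J\right) = 0$)
$d{\left(O \right)} = \frac{-178 + O}{2 O}$
$d{\left(195 \right)} - f{\left(G{\left(0 \cdot 3 \right)} \right)} = \frac{-178 + 195}{2 \cdot 195} - 0 = \frac{1}{2} \cdot \frac{1}{195} \cdot 17 + 0 = \frac{17}{390} + 0 = \frac{17}{390}$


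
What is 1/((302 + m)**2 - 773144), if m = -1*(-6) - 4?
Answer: -1/680728 ≈ -1.4690e-6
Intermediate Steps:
m = 2 (m = 6 - 4 = 2)
1/((302 + m)**2 - 773144) = 1/((302 + 2)**2 - 773144) = 1/(304**2 - 773144) = 1/(92416 - 773144) = 1/(-680728) = -1/680728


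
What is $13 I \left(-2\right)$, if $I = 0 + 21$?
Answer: $-546$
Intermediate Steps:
$I = 21$
$13 I \left(-2\right) = 13 \cdot 21 \left(-2\right) = 273 \left(-2\right) = -546$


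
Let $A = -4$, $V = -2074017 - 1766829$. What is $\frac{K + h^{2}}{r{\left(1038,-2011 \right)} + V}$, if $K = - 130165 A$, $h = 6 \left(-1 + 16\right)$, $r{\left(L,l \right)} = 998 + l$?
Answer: $- \frac{528760}{3841859} \approx -0.13763$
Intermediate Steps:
$V = -3840846$ ($V = -2074017 - 1766829 = -3840846$)
$h = 90$ ($h = 6 \cdot 15 = 90$)
$K = 520660$ ($K = \left(-130165\right) \left(-4\right) = 520660$)
$\frac{K + h^{2}}{r{\left(1038,-2011 \right)} + V} = \frac{520660 + 90^{2}}{\left(998 - 2011\right) - 3840846} = \frac{520660 + 8100}{-1013 - 3840846} = \frac{528760}{-3841859} = 528760 \left(- \frac{1}{3841859}\right) = - \frac{528760}{3841859}$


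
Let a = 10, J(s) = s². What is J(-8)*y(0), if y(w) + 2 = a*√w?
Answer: -128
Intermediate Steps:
y(w) = -2 + 10*√w
J(-8)*y(0) = (-8)²*(-2 + 10*√0) = 64*(-2 + 10*0) = 64*(-2 + 0) = 64*(-2) = -128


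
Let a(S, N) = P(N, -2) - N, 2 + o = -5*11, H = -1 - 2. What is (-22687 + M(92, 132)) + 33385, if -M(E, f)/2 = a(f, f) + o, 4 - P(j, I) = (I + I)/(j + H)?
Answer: 1427764/129 ≈ 11068.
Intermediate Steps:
H = -3
o = -57 (o = -2 - 5*11 = -2 - 55 = -57)
P(j, I) = 4 - 2*I/(-3 + j) (P(j, I) = 4 - (I + I)/(j - 3) = 4 - 2*I/(-3 + j))
a(S, N) = -N + 2*(-4 + 2*N)/(-3 + N) (a(S, N) = 2*(-6 - 1*(-2) + 2*N)/(-3 + N) - N = 2*(-6 + 2 + 2*N)/(-3 + N) - N = 2*(-4 + 2*N)/(-3 + N) - N = -N + 2*(-4 + 2*N)/(-3 + N))
M(E, f) = 114 - 2*(-8 - f² + 7*f)/(-3 + f) (M(E, f) = -2*((-8 - f² + 7*f)/(-3 + f) - 57) = -2*(-57 + (-8 - f² + 7*f)/(-3 + f)) = 114 - 2*(-8 - f² + 7*f)/(-3 + f))
(-22687 + M(92, 132)) + 33385 = (-22687 + 2*(-163 + 132² + 50*132)/(-3 + 132)) + 33385 = (-22687 + 2*(-163 + 17424 + 6600)/129) + 33385 = (-22687 + 2*(1/129)*23861) + 33385 = (-22687 + 47722/129) + 33385 = -2878901/129 + 33385 = 1427764/129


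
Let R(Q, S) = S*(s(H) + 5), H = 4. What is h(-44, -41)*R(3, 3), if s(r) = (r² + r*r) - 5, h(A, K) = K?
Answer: -3936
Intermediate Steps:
s(r) = -5 + 2*r² (s(r) = (r² + r²) - 5 = 2*r² - 5 = -5 + 2*r²)
R(Q, S) = 32*S (R(Q, S) = S*((-5 + 2*4²) + 5) = S*((-5 + 2*16) + 5) = S*((-5 + 32) + 5) = S*(27 + 5) = S*32 = 32*S)
h(-44, -41)*R(3, 3) = -1312*3 = -41*96 = -3936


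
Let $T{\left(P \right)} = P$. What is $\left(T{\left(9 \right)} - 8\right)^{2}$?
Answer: $1$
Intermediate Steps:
$\left(T{\left(9 \right)} - 8\right)^{2} = \left(9 - 8\right)^{2} = 1^{2} = 1$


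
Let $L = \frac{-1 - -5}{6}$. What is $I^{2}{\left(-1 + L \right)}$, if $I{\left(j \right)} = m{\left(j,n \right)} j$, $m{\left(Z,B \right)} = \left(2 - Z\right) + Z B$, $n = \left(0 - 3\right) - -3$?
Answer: $\frac{49}{81} \approx 0.60494$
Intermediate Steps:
$L = \frac{2}{3}$ ($L = \left(-1 + 5\right) \frac{1}{6} = 4 \cdot \frac{1}{6} = \frac{2}{3} \approx 0.66667$)
$n = 0$ ($n = -3 + 3 = 0$)
$m{\left(Z,B \right)} = 2 - Z + B Z$ ($m{\left(Z,B \right)} = \left(2 - Z\right) + B Z = 2 - Z + B Z$)
$I{\left(j \right)} = j \left(2 - j\right)$ ($I{\left(j \right)} = \left(2 - j + 0 j\right) j = \left(2 - j + 0\right) j = \left(2 - j\right) j = j \left(2 - j\right)$)
$I^{2}{\left(-1 + L \right)} = \left(\left(-1 + \frac{2}{3}\right) \left(2 - \left(-1 + \frac{2}{3}\right)\right)\right)^{2} = \left(- \frac{2 - - \frac{1}{3}}{3}\right)^{2} = \left(- \frac{2 + \frac{1}{3}}{3}\right)^{2} = \left(\left(- \frac{1}{3}\right) \frac{7}{3}\right)^{2} = \left(- \frac{7}{9}\right)^{2} = \frac{49}{81}$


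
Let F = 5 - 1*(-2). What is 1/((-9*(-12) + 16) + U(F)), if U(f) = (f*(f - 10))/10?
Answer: 10/1219 ≈ 0.0082034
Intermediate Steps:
F = 7 (F = 5 + 2 = 7)
U(f) = f*(-10 + f)/10 (U(f) = (f*(-10 + f))*(⅒) = f*(-10 + f)/10)
1/((-9*(-12) + 16) + U(F)) = 1/((-9*(-12) + 16) + (⅒)*7*(-10 + 7)) = 1/((108 + 16) + (⅒)*7*(-3)) = 1/(124 - 21/10) = 1/(1219/10) = 10/1219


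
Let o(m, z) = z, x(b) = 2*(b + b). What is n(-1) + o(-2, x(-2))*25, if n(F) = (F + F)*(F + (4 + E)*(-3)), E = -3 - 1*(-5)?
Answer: -162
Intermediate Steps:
E = 2 (E = -3 + 5 = 2)
x(b) = 4*b (x(b) = 2*(2*b) = 4*b)
n(F) = 2*F*(-18 + F) (n(F) = (F + F)*(F + (4 + 2)*(-3)) = (2*F)*(F + 6*(-3)) = (2*F)*(F - 18) = (2*F)*(-18 + F) = 2*F*(-18 + F))
n(-1) + o(-2, x(-2))*25 = 2*(-1)*(-18 - 1) + (4*(-2))*25 = 2*(-1)*(-19) - 8*25 = 38 - 200 = -162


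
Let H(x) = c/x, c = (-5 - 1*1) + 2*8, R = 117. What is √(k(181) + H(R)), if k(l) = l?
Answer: √275431/39 ≈ 13.457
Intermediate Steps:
c = 10 (c = (-5 - 1) + 16 = -6 + 16 = 10)
H(x) = 10/x
√(k(181) + H(R)) = √(181 + 10/117) = √(21187/117) = √275431/39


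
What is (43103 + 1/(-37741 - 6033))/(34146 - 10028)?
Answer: 1886790721/1055741332 ≈ 1.7872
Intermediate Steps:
(43103 + 1/(-37741 - 6033))/(34146 - 10028) = (43103 + 1/(-43774))/24118 = (43103 - 1/43774)*(1/24118) = (1886790721/43774)*(1/24118) = 1886790721/1055741332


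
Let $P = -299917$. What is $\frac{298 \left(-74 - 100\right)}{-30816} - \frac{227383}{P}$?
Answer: $\frac{1879860901}{770186856} \approx 2.4408$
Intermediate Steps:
$\frac{298 \left(-74 - 100\right)}{-30816} - \frac{227383}{P} = \frac{298 \left(-74 - 100\right)}{-30816} - \frac{227383}{-299917} = 298 \left(-174\right) \left(- \frac{1}{30816}\right) - - \frac{227383}{299917} = \left(-51852\right) \left(- \frac{1}{30816}\right) + \frac{227383}{299917} = \frac{4321}{2568} + \frac{227383}{299917} = \frac{1879860901}{770186856}$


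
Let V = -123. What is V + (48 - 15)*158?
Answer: 5091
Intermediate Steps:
V + (48 - 15)*158 = -123 + (48 - 15)*158 = -123 + 33*158 = -123 + 5214 = 5091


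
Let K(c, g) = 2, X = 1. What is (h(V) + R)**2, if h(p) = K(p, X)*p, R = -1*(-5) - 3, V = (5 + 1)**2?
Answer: 5476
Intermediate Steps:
V = 36 (V = 6**2 = 36)
R = 2 (R = 5 - 3 = 2)
h(p) = 2*p
(h(V) + R)**2 = (2*36 + 2)**2 = (72 + 2)**2 = 74**2 = 5476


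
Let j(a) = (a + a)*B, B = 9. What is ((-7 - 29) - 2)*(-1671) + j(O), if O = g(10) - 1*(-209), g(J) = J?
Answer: 67440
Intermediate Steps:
O = 219 (O = 10 - 1*(-209) = 10 + 209 = 219)
j(a) = 18*a (j(a) = (a + a)*9 = (2*a)*9 = 18*a)
((-7 - 29) - 2)*(-1671) + j(O) = ((-7 - 29) - 2)*(-1671) + 18*219 = (-36 - 2)*(-1671) + 3942 = -38*(-1671) + 3942 = 63498 + 3942 = 67440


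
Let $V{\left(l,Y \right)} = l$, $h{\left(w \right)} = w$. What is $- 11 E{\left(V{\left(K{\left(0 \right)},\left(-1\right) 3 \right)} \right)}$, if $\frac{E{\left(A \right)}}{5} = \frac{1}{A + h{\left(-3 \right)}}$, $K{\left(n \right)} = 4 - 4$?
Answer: $\frac{55}{3} \approx 18.333$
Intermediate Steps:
$K{\left(n \right)} = 0$
$E{\left(A \right)} = \frac{5}{-3 + A}$ ($E{\left(A \right)} = \frac{5}{A - 3} = \frac{5}{-3 + A}$)
$- 11 E{\left(V{\left(K{\left(0 \right)},\left(-1\right) 3 \right)} \right)} = - 11 \frac{5}{-3 + 0} = - 11 \frac{5}{-3} = - 11 \cdot 5 \left(- \frac{1}{3}\right) = \left(-11\right) \left(- \frac{5}{3}\right) = \frac{55}{3}$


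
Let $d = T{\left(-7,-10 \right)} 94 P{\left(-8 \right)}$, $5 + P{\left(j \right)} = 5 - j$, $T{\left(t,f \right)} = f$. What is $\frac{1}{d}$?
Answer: $- \frac{1}{7520} \approx -0.00013298$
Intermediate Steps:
$P{\left(j \right)} = - j$ ($P{\left(j \right)} = -5 - \left(-5 + j\right) = - j$)
$d = -7520$ ($d = \left(-10\right) 94 \left(\left(-1\right) \left(-8\right)\right) = \left(-940\right) 8 = -7520$)
$\frac{1}{d} = \frac{1}{-7520} = - \frac{1}{7520}$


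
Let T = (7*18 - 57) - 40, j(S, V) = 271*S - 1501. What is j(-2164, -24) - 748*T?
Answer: -609637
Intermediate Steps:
j(S, V) = -1501 + 271*S
T = 29 (T = (126 - 57) - 40 = 69 - 40 = 29)
j(-2164, -24) - 748*T = (-1501 + 271*(-2164)) - 748*29 = (-1501 - 586444) - 21692 = -587945 - 21692 = -609637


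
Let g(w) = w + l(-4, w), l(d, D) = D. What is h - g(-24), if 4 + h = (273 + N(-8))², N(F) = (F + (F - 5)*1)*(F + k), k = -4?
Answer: 275669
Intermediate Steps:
N(F) = (-5 + 2*F)*(-4 + F) (N(F) = (F + (F - 5)*1)*(F - 4) = (F + (-5 + F)*1)*(-4 + F) = (F + (-5 + F))*(-4 + F) = (-5 + 2*F)*(-4 + F))
h = 275621 (h = -4 + (273 + (20 - 13*(-8) + 2*(-8)²))² = -4 + (273 + (20 + 104 + 2*64))² = -4 + (273 + (20 + 104 + 128))² = -4 + (273 + 252)² = -4 + 525² = -4 + 275625 = 275621)
g(w) = 2*w (g(w) = w + w = 2*w)
h - g(-24) = 275621 - 2*(-24) = 275621 - 1*(-48) = 275621 + 48 = 275669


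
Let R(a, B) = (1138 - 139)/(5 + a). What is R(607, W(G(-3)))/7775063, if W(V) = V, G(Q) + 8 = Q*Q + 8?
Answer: 111/528704284 ≈ 2.0995e-7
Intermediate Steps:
G(Q) = Q² (G(Q) = -8 + (Q*Q + 8) = -8 + (Q² + 8) = -8 + (8 + Q²) = Q²)
R(a, B) = 999/(5 + a)
R(607, W(G(-3)))/7775063 = (999/(5 + 607))/7775063 = (999/612)*(1/7775063) = (999*(1/612))*(1/7775063) = (111/68)*(1/7775063) = 111/528704284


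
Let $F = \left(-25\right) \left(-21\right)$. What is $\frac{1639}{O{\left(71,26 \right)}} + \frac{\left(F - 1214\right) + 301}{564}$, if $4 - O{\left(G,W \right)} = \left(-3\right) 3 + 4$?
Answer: $\frac{76742}{423} \approx 181.42$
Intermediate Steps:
$F = 525$
$O{\left(G,W \right)} = 9$ ($O{\left(G,W \right)} = 4 - \left(\left(-3\right) 3 + 4\right) = 4 - \left(-9 + 4\right) = 4 - -5 = 4 + 5 = 9$)
$\frac{1639}{O{\left(71,26 \right)}} + \frac{\left(F - 1214\right) + 301}{564} = \frac{1639}{9} + \frac{\left(525 - 1214\right) + 301}{564} = 1639 \cdot \frac{1}{9} + \left(-689 + 301\right) \frac{1}{564} = \frac{1639}{9} - \frac{97}{141} = \frac{76742}{423}$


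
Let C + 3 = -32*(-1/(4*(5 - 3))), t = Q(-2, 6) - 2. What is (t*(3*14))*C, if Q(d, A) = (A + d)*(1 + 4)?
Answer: 756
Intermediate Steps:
Q(d, A) = 5*A + 5*d (Q(d, A) = (A + d)*5 = 5*A + 5*d)
t = 18 (t = (5*6 + 5*(-2)) - 2 = (30 - 10) - 2 = 20 - 2 = 18)
C = 1 (C = -3 - 32*(-1/(4*(5 - 3))) = -3 - 32/(2*(-4)) = -3 - 32/(-8) = -3 - 32*(-⅛) = -3 + 4 = 1)
(t*(3*14))*C = (18*(3*14))*1 = (18*42)*1 = 756*1 = 756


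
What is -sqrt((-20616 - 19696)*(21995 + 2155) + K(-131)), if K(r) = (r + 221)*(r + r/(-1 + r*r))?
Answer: -I*sqrt(79632216931839)/286 ≈ -31202.0*I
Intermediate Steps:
K(r) = (221 + r)*(r + r/(-1 + r**2))
-sqrt((-20616 - 19696)*(21995 + 2155) + K(-131)) = -sqrt((-20616 - 19696)*(21995 + 2155) + (-131)**3*(221 - 131)/(-1 + (-131)**2)) = -sqrt(-40312*24150 - 2248091*90/(-1 + 17161)) = -sqrt(-973534800 - 2248091*90/17160) = -sqrt(-973534800 - 2248091*1/17160*90) = -sqrt(-973534800 - 6744273/572) = -sqrt(-556868649873/572) = -I*sqrt(79632216931839)/286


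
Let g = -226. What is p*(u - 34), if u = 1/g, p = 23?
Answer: -176755/226 ≈ -782.10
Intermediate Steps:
u = -1/226 (u = 1/(-226) = -1/226 ≈ -0.0044248)
p*(u - 34) = 23*(-1/226 - 34) = 23*(-7685/226) = -176755/226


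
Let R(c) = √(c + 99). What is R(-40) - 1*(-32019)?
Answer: 32019 + √59 ≈ 32027.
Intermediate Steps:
R(c) = √(99 + c)
R(-40) - 1*(-32019) = √(99 - 40) - 1*(-32019) = √59 + 32019 = 32019 + √59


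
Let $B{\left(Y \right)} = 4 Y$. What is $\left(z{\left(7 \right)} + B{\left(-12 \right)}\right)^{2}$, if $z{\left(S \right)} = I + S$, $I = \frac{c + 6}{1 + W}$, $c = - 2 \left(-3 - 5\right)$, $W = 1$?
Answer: $900$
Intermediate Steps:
$c = 16$ ($c = \left(-2\right) \left(-8\right) = 16$)
$I = 11$ ($I = \frac{16 + 6}{1 + 1} = \frac{22}{2} = 22 \cdot \frac{1}{2} = 11$)
$z{\left(S \right)} = 11 + S$
$\left(z{\left(7 \right)} + B{\left(-12 \right)}\right)^{2} = \left(\left(11 + 7\right) + 4 \left(-12\right)\right)^{2} = \left(18 - 48\right)^{2} = \left(-30\right)^{2} = 900$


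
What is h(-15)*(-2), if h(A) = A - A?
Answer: 0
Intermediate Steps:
h(A) = 0
h(-15)*(-2) = 0*(-2) = 0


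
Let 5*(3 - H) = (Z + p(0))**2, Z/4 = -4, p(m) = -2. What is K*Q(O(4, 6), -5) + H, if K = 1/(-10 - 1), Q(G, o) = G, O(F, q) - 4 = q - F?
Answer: -3429/55 ≈ -62.345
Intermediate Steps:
Z = -16 (Z = 4*(-4) = -16)
O(F, q) = 4 + q - F (O(F, q) = 4 + (q - F) = 4 + q - F)
H = -309/5 (H = 3 - (-16 - 2)**2/5 = 3 - 1/5*(-18)**2 = 3 - 1/5*324 = 3 - 324/5 = -309/5 ≈ -61.800)
K = -1/11 (K = 1/(-11) = -1/11 ≈ -0.090909)
K*Q(O(4, 6), -5) + H = -(4 + 6 - 1*4)/11 - 309/5 = -(4 + 6 - 4)/11 - 309/5 = -1/11*6 - 309/5 = -6/11 - 309/5 = -3429/55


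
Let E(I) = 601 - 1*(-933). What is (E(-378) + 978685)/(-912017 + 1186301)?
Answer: 980219/274284 ≈ 3.5737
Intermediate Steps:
E(I) = 1534 (E(I) = 601 + 933 = 1534)
(E(-378) + 978685)/(-912017 + 1186301) = (1534 + 978685)/(-912017 + 1186301) = 980219/274284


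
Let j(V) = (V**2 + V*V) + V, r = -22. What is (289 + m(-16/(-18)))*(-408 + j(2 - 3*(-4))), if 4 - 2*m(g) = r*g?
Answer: -5414/9 ≈ -601.56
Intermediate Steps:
j(V) = V + 2*V**2 (j(V) = (V**2 + V**2) + V = 2*V**2 + V = V + 2*V**2)
m(g) = 2 + 11*g (m(g) = 2 - (-11)*g = 2 + 11*g)
(289 + m(-16/(-18)))*(-408 + j(2 - 3*(-4))) = (289 + (2 + 11*(-16/(-18))))*(-408 + (2 - 3*(-4))*(1 + 2*(2 - 3*(-4)))) = (289 + (2 + 11*(-16*(-1/18))))*(-408 + (2 + 12)*(1 + 2*(2 + 12))) = (289 + (2 + 11*(8/9)))*(-408 + 14*(1 + 2*14)) = (289 + (2 + 88/9))*(-408 + 14*(1 + 28)) = (289 + 106/9)*(-408 + 14*29) = 2707*(-408 + 406)/9 = (2707/9)*(-2) = -5414/9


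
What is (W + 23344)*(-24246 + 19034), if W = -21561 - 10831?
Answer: 47158176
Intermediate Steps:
W = -32392
(W + 23344)*(-24246 + 19034) = (-32392 + 23344)*(-24246 + 19034) = -9048*(-5212) = 47158176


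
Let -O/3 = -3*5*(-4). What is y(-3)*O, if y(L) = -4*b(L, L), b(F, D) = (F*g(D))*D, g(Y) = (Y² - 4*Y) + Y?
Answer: 116640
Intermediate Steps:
g(Y) = Y² - 3*Y
O = -180 (O = -3*(-3*5)*(-4) = -(-45)*(-4) = -3*60 = -180)
b(F, D) = F*D²*(-3 + D) (b(F, D) = (F*(D*(-3 + D)))*D = (D*F*(-3 + D))*D = F*D²*(-3 + D))
y(L) = -4*L³*(-3 + L) (y(L) = -4*L*L²*(-3 + L) = -4*L³*(-3 + L))
y(-3)*O = (4*(-3)³*(3 - 1*(-3)))*(-180) = (4*(-27)*(3 + 3))*(-180) = (4*(-27)*6)*(-180) = -648*(-180) = 116640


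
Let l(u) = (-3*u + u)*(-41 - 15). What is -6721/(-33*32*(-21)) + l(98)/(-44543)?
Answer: -49343389/89798688 ≈ -0.54949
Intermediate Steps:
l(u) = 112*u (l(u) = -2*u*(-56) = 112*u)
-6721/(-33*32*(-21)) + l(98)/(-44543) = -6721/(-33*32*(-21)) + (112*98)/(-44543) = -6721/((-1056*(-21))) + 10976*(-1/44543) = -6721/22176 - 10976/44543 = -6721*1/22176 - 10976/44543 = -611/2016 - 10976/44543 = -49343389/89798688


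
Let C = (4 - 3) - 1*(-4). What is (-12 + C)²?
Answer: 49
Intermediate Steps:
C = 5 (C = 1 + 4 = 5)
(-12 + C)² = (-12 + 5)² = (-7)² = 49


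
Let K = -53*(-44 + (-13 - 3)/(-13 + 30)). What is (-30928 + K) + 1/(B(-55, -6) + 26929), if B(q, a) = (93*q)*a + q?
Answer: -27934888159/978588 ≈ -28546.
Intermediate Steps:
B(q, a) = q + 93*a*q (B(q, a) = 93*a*q + q = q + 93*a*q)
K = 40492/17 (K = -53*(-44 - 16/17) = -53*(-764/17) = 40492/17 ≈ 2381.9)
(-30928 + K) + 1/(B(-55, -6) + 26929) = (-30928 + 40492/17) + 1/(-55*(1 + 93*(-6)) + 26929) = -485284/17 + 1/(-55*(1 - 558) + 26929) = -485284/17 + 1/(-55*(-557) + 26929) = -485284/17 + 1/(30635 + 26929) = -485284/17 + 1/57564 = -27934888159/978588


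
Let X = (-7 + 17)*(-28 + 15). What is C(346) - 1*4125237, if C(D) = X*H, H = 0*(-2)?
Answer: -4125237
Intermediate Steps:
X = -130 (X = 10*(-13) = -130)
H = 0
C(D) = 0 (C(D) = -130*0 = 0)
C(346) - 1*4125237 = 0 - 1*4125237 = 0 - 4125237 = -4125237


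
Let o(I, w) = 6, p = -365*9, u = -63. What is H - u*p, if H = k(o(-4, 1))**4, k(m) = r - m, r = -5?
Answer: -192314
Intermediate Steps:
p = -3285
k(m) = -5 - m
H = 14641 (H = (-5 - 1*6)**4 = (-5 - 6)**4 = (-11)**4 = 14641)
H - u*p = 14641 - (-63)*(-3285) = 14641 - 1*206955 = 14641 - 206955 = -192314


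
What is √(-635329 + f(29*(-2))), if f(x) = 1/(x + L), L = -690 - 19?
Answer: 8*I*√5839954107/767 ≈ 797.08*I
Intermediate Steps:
L = -709
f(x) = 1/(-709 + x) (f(x) = 1/(x - 709) = 1/(-709 + x))
√(-635329 + f(29*(-2))) = √(-635329 + 1/(-709 + 29*(-2))) = √(-635329 + 1/(-709 - 58)) = √(-635329 + 1/(-767)) = √(-635329 - 1/767) = √(-487297344/767) = 8*I*√5839954107/767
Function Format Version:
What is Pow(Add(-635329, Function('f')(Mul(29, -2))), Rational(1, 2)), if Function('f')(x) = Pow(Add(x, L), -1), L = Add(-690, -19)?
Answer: Mul(Rational(8, 767), I, Pow(5839954107, Rational(1, 2))) ≈ Mul(797.08, I)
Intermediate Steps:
L = -709
Function('f')(x) = Pow(Add(-709, x), -1) (Function('f')(x) = Pow(Add(x, -709), -1) = Pow(Add(-709, x), -1))
Pow(Add(-635329, Function('f')(Mul(29, -2))), Rational(1, 2)) = Pow(Add(-635329, Pow(Add(-709, Mul(29, -2)), -1)), Rational(1, 2)) = Pow(Add(-635329, Pow(Add(-709, -58), -1)), Rational(1, 2)) = Pow(Add(-635329, Pow(-767, -1)), Rational(1, 2)) = Pow(Add(-635329, Rational(-1, 767)), Rational(1, 2)) = Pow(Rational(-487297344, 767), Rational(1, 2)) = Mul(Rational(8, 767), I, Pow(5839954107, Rational(1, 2)))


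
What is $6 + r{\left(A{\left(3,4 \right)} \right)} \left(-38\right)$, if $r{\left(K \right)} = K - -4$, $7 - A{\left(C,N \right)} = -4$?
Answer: $-564$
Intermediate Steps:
$A{\left(C,N \right)} = 11$ ($A{\left(C,N \right)} = 7 - -4 = 7 + 4 = 11$)
$r{\left(K \right)} = 4 + K$ ($r{\left(K \right)} = K + 4 = 4 + K$)
$6 + r{\left(A{\left(3,4 \right)} \right)} \left(-38\right) = 6 + \left(4 + 11\right) \left(-38\right) = 6 + 15 \left(-38\right) = 6 - 570 = -564$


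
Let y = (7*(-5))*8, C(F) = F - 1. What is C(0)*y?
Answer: 280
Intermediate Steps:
C(F) = -1 + F
y = -280 (y = -35*8 = -280)
C(0)*y = (-1 + 0)*(-280) = -1*(-280) = 280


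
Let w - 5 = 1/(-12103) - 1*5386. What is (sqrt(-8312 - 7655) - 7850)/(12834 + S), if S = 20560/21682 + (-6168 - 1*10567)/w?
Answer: -5542363847951400/9064100640286361 + 706033611204*I*sqrt(15967)/9064100640286361 ≈ -0.61146 + 0.0098426*I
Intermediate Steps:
w = -65126244/12103 (w = 5 + (1/(-12103) - 1*5386) = 5 + (-1/12103 - 5386) = 5 - 65186759/12103 = -65126244/12103 ≈ -5381.0)
S = 2865274094225/706033611204 (S = 20560/21682 + (-6168 - 1*10567)/(-65126244/12103) = 20560*(1/21682) + (-6168 - 10567)*(-12103/65126244) = 10280/10841 - 16735*(-12103/65126244) = 10280/10841 + 202543705/65126244 = 2865274094225/706033611204 ≈ 4.0583)
(sqrt(-8312 - 7655) - 7850)/(12834 + S) = (sqrt(-8312 - 7655) - 7850)/(12834 + 2865274094225/706033611204) = (sqrt(-15967) - 7850)/(9064100640286361/706033611204) = (I*sqrt(15967) - 7850)*(706033611204/9064100640286361) = (-7850 + I*sqrt(15967))*(706033611204/9064100640286361) = -5542363847951400/9064100640286361 + 706033611204*I*sqrt(15967)/9064100640286361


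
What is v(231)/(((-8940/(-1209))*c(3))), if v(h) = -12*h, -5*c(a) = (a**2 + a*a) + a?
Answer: 13299/149 ≈ 89.255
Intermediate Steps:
c(a) = -2*a**2/5 - a/5 (c(a) = -((a**2 + a*a) + a)/5 = -((a**2 + a**2) + a)/5 = -(2*a**2 + a)/5 = -(a + 2*a**2)/5 = -2*a**2/5 - a/5)
v(231)/(((-8940/(-1209))*c(3))) = (-12*231)/(((-8940/(-1209))*(-1/5*3*(1 + 2*3)))) = -2772*(-403/(1788*(1 + 6))) = -2772/(2980*(-1/5*3*7)/403) = -2772/((2980/403)*(-21/5)) = -2772/(-12516/403) = -2772*(-403/12516) = 13299/149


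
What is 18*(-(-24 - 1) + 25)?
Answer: 900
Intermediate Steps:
18*(-(-24 - 1) + 25) = 18*(-1*(-25) + 25) = 18*(25 + 25) = 18*50 = 900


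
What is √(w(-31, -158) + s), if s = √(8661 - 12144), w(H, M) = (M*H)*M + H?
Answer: √(-773915 + 9*I*√43) ≈ 0.034 + 879.72*I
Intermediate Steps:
w(H, M) = H + H*M² (w(H, M) = (H*M)*M + H = H*M² + H = H + H*M²)
s = 9*I*√43 (s = √(-3483) = 9*I*√43 ≈ 59.017*I)
√(w(-31, -158) + s) = √(-31*(1 + (-158)²) + 9*I*√43) = √(-31*(1 + 24964) + 9*I*√43) = √(-31*24965 + 9*I*√43) = √(-773915 + 9*I*√43)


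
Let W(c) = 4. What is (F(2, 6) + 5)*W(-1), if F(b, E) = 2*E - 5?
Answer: 48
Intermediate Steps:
F(b, E) = -5 + 2*E
(F(2, 6) + 5)*W(-1) = ((-5 + 2*6) + 5)*4 = ((-5 + 12) + 5)*4 = (7 + 5)*4 = 12*4 = 48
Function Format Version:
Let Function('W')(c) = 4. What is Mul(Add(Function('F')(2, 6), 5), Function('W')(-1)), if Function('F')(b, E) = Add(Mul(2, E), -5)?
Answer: 48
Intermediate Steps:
Function('F')(b, E) = Add(-5, Mul(2, E))
Mul(Add(Function('F')(2, 6), 5), Function('W')(-1)) = Mul(Add(Add(-5, Mul(2, 6)), 5), 4) = Mul(Add(Add(-5, 12), 5), 4) = Mul(Add(7, 5), 4) = Mul(12, 4) = 48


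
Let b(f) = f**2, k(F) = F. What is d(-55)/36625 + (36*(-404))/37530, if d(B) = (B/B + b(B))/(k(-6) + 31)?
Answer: -146703158/381815625 ≈ -0.38422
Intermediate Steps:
d(B) = 1/25 + B**2/25 (d(B) = (B/B + B**2)/(-6 + 31) = (1 + B**2)/25 = (1 + B**2)*(1/25) = 1/25 + B**2/25)
d(-55)/36625 + (36*(-404))/37530 = (1/25 + (1/25)*(-55)**2)/36625 + (36*(-404))/37530 = (1/25 + (1/25)*3025)*(1/36625) - 14544*1/37530 = (1/25 + 121)*(1/36625) - 808/2085 = (3026/25)*(1/36625) - 808/2085 = 3026/915625 - 808/2085 = -146703158/381815625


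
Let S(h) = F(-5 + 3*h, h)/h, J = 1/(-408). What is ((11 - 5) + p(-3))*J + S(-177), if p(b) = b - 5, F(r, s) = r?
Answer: 12169/4012 ≈ 3.0331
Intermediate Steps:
p(b) = -5 + b
J = -1/408 ≈ -0.0024510
S(h) = (-5 + 3*h)/h
((11 - 5) + p(-3))*J + S(-177) = ((11 - 5) + (-5 - 3))*(-1/408) + (3 - 5/(-177)) = (6 - 8)*(-1/408) + (3 - 5*(-1/177)) = -2*(-1/408) + (3 + 5/177) = 1/204 + 536/177 = 12169/4012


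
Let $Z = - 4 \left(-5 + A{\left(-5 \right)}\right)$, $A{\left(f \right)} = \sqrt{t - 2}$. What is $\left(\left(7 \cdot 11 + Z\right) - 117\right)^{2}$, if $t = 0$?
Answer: $368 + 160 i \sqrt{2} \approx 368.0 + 226.27 i$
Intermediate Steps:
$A{\left(f \right)} = i \sqrt{2}$ ($A{\left(f \right)} = \sqrt{0 - 2} = \sqrt{-2} = i \sqrt{2}$)
$Z = 20 - 4 i \sqrt{2}$ ($Z = - 4 \left(-5 + i \sqrt{2}\right) = 20 - 4 i \sqrt{2} \approx 20.0 - 5.6569 i$)
$\left(\left(7 \cdot 11 + Z\right) - 117\right)^{2} = \left(\left(7 \cdot 11 + \left(20 - 4 i \sqrt{2}\right)\right) - 117\right)^{2} = \left(\left(77 + \left(20 - 4 i \sqrt{2}\right)\right) - 117\right)^{2} = \left(\left(97 - 4 i \sqrt{2}\right) - 117\right)^{2} = \left(-20 - 4 i \sqrt{2}\right)^{2}$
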